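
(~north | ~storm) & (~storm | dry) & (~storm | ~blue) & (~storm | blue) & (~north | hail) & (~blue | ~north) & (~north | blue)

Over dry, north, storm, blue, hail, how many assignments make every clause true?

There are 2^5 = 32 truth assignments over (dry, north, storm, blue, hail).
Split on hail. With hail = 1, the clauses containing hail are satisfied and ~hail drops from the rest; 4 of the 2^4 = 16 assignments to the other variables satisfy what remains.
With hail = 0, by the same count on the reduced clause set, 4 assignments work.
(One model: dry=F, north=F, storm=F, blue=F, hail=F.)
Total: 4 + 4 = 8.

8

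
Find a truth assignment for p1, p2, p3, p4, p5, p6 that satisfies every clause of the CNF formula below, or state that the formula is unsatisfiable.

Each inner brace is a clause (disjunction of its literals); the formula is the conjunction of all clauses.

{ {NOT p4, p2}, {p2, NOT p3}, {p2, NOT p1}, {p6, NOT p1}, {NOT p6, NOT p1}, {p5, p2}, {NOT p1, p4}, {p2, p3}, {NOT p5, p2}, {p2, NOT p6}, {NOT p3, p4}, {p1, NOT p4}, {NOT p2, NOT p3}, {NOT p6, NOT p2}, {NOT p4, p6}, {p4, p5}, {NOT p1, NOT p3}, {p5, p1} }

Suppose p4 = false.
(NOT p1) alone gives p1 = false.
(NOT p3) alone gives p3 = false.
(p2) alone gives p2 = true.
(NOT p6) alone gives p6 = false.
(p5) alone gives p5 = true.
This assignment satisfies each clause.

p1=false, p2=true, p3=false, p4=false, p5=true, p6=false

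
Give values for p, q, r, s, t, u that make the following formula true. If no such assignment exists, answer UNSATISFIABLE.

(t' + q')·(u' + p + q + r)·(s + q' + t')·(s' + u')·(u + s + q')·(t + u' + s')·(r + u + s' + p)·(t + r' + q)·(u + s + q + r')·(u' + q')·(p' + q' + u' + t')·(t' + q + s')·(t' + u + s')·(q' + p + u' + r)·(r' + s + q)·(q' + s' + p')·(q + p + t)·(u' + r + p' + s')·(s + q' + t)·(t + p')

Branch on t: set t = 0.
Unit clause (p') forces p = 0.
Unit clause (q) forces q = 1.
Unit clause (u') forces u = 0.
Unit clause (s) forces s = 1.
Unit clause (r) forces r = 1.
This assignment satisfies each clause.

p: 0,  q: 1,  r: 1,  s: 1,  t: 0,  u: 0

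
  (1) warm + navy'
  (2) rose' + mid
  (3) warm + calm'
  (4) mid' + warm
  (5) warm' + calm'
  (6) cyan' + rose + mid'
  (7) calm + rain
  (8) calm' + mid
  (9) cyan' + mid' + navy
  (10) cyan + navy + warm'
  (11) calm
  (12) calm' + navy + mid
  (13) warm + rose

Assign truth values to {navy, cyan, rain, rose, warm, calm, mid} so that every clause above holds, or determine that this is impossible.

UNSATISFIABLE

The clause (calm) is unit, so calm = 1.
The clause (warm) is unit, so warm = 1.
But (warm') is also a unit clause — contradiction.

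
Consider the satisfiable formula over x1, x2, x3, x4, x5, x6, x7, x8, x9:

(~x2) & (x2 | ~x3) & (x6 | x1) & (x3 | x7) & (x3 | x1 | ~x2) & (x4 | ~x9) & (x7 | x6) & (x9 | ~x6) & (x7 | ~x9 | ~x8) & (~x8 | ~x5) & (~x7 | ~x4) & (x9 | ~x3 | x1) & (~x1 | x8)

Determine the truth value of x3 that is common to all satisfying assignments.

Suppose x3 = 1.
Unit clause (~x2) forces x2 = 0.
But (x2) is also a unit clause — contradiction.
So every satisfying assignment has x3 = False.

False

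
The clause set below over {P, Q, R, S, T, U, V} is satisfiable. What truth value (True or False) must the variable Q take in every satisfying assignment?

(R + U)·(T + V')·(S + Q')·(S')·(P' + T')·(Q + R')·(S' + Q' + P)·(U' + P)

False

Suppose Q = 1.
The clause (S) is unit, so S = 1.
Now (S') is unsatisfied and unit — conflict.
So every satisfying assignment has Q = False.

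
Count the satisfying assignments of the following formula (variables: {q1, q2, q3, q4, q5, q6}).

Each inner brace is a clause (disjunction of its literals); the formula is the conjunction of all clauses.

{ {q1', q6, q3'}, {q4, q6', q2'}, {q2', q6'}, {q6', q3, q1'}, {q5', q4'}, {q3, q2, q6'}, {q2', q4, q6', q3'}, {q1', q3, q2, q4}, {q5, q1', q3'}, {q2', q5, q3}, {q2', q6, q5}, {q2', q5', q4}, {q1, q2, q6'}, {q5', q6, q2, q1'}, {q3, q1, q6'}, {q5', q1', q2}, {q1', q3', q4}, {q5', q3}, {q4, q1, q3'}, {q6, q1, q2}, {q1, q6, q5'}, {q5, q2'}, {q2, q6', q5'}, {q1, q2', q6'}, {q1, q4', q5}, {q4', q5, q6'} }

There are 2^6 = 64 truth assignments over (q1, q2, q3, q4, q5, q6).
Split on q2. With q2 = 1, the clauses containing q2 are satisfied and q2' drops from the rest; 0 of the 2^5 = 32 assignments to the other variables satisfy what remains.
With q2 = 0, by the same count on the reduced clause set, 1 assignment works.
Total: 0 + 1 = 1.

1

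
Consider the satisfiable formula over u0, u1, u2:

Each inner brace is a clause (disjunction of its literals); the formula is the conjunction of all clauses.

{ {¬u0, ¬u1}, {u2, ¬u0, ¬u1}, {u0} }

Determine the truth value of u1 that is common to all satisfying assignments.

False

Suppose u1 = True.
Unit clause (¬u0) forces u0 = False.
Now (u0) is unsatisfied and unit — conflict.
So every satisfying assignment has u1 = False.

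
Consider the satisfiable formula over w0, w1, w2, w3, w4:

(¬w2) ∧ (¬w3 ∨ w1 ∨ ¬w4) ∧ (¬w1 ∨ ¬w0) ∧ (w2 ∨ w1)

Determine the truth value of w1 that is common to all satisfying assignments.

Suppose w1 = False.
(¬w2) alone gives w2 = False.
Now (w2) is unsatisfied and unit — conflict.
So every satisfying assignment has w1 = True.

True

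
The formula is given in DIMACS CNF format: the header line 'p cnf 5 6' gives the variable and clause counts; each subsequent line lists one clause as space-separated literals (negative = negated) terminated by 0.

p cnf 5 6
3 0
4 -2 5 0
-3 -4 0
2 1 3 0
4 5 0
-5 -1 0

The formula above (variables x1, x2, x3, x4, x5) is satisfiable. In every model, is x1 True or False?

Suppose x1 = True.
From the singleton clause (x3), x3 = True.
From the singleton clause (¬x4), x4 = False.
From the singleton clause (x5), x5 = True.
Now (¬x5) is unsatisfied and unit — conflict.
So every satisfying assignment has x1 = False.

False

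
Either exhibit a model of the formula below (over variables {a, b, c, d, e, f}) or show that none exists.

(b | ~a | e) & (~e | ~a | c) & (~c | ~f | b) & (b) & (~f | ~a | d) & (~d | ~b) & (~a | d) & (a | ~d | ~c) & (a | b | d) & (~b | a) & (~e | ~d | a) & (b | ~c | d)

(b) alone gives b = 1.
(~d) alone gives d = 0.
(~a) alone gives a = 0.
That conflicts with the unit clause (a).

UNSATISFIABLE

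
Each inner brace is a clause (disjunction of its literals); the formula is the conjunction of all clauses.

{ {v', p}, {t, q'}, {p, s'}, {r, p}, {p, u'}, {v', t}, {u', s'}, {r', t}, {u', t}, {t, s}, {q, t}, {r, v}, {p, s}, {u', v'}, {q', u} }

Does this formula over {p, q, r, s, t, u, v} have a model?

Branch on v: set v = 1.
(p) alone gives p = 1.
(t) alone gives t = 1.
(u') alone gives u = 0.
(q') alone gives q = 0.
Every clause is now satisfied; r, s are unconstrained.
A satisfying assignment: p=1, q=0, r=0, s=0, t=1, u=0, v=1.

Yes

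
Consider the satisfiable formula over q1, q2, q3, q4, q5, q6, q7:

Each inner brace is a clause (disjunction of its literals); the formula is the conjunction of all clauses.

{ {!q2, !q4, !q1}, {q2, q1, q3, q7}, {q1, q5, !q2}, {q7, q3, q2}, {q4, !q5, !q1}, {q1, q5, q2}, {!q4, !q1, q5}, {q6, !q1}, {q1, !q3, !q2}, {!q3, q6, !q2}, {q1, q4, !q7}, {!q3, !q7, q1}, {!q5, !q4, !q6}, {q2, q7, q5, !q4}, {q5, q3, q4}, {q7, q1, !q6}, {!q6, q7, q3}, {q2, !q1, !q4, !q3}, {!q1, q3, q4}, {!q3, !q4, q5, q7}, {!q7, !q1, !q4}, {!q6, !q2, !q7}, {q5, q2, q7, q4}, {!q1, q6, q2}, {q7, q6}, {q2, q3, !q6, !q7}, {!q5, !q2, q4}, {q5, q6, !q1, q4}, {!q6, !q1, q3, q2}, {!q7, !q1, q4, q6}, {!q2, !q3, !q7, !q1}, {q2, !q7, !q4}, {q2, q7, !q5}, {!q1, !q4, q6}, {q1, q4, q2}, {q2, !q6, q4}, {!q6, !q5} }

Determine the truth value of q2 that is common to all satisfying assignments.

Suppose q2 = false.
Branch on q7: set q7 = true.
The clause (!q4) is unit, so q4 = false.
The clause (q1) is unit, so q1 = true.
The clause (!q5) is unit, so q5 = false.
The clause (q6) is unit, so q6 = true.
That conflicts with the unit clause (!q6).
So q7 must be the other value — set q7 = false.
The clause (q3) is unit, so q3 = true.
The clause (q6) is unit, so q6 = true.
The clause (q1) is unit, so q1 = true.
The clause (!q4) is unit, so q4 = false.
That conflicts with the unit clause (q4).
Both values of q7 lead to a conflict.
So every satisfying assignment has q2 = True.

True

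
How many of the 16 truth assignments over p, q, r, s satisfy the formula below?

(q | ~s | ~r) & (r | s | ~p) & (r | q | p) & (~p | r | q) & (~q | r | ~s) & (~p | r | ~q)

7

There are 2^4 = 16 truth assignments over (p, q, r, s).
Check each against the 6 clauses (columns in the order p, q, r, s):
  F F F F  ✗ fails (r | q | p)
  F F F T  ✗ fails (r | q | p)
  F F T F  ✓ satisfies all
  F F T T  ✗ fails (q | ~s | ~r)
  F T F F  ✓ satisfies all
  F T F T  ✗ fails (~q | r | ~s)
  F T T F  ✓ satisfies all
  F T T T  ✓ satisfies all
  T F F F  ✗ fails (r | s | ~p)
  T F F T  ✗ fails (~p | r | q)
  T F T F  ✓ satisfies all
  T F T T  ✗ fails (q | ~s | ~r)
  T T F F  ✗ fails (r | s | ~p)
  T T F T  ✗ fails (~q | r | ~s)
  T T T F  ✓ satisfies all
  T T T T  ✓ satisfies all
7 of the 16 rows are models.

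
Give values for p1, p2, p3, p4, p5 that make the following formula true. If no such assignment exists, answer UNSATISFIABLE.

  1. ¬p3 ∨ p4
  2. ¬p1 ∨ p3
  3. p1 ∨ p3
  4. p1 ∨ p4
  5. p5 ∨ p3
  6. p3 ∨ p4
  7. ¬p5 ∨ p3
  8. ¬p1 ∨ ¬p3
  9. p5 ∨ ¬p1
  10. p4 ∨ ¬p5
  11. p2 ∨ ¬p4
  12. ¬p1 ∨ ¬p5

Branch on p3: set p3 = True.
From the singleton clause (p4), p4 = True.
From the singleton clause (¬p1), p1 = False.
From the singleton clause (p2), p2 = True.
No clause remains; p5 is free.

p1=False, p2=True, p3=True, p4=True, p5=True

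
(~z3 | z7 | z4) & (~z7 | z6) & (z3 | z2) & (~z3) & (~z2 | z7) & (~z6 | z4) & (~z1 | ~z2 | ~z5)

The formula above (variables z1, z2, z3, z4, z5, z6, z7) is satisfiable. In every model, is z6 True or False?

True

Suppose z6 = 0.
The clause (~z7) is unit, so z7 = 0.
The clause (~z3) is unit, so z3 = 0.
The clause (z2) is unit, so z2 = 1.
Now (~z2) is unsatisfied and unit — conflict.
So every satisfying assignment has z6 = True.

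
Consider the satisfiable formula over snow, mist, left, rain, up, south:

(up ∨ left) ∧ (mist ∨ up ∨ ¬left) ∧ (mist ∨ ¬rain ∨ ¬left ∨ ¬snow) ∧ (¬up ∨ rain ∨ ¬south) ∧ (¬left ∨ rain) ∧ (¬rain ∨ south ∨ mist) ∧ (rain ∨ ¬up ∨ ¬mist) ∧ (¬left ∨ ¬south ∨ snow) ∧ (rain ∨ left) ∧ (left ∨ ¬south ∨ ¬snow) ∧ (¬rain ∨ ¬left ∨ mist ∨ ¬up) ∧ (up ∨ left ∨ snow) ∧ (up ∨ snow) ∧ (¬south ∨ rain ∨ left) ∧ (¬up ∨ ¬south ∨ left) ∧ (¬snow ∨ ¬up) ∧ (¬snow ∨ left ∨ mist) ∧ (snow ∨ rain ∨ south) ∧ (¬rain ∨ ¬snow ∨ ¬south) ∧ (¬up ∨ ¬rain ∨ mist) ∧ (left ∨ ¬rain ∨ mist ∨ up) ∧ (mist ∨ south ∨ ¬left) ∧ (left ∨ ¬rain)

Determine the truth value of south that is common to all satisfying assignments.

Suppose south = True.
Branch on up: set up = True.
The clause (rain) is unit, so rain = True.
The clause (left) is unit, so left = True.
The clause (snow) is unit, so snow = True.
Now (¬snow) is unsatisfied and unit — conflict.
That branch fails; take up = False instead.
The clause (left) is unit, so left = True.
The clause (mist) is unit, so mist = True.
The clause (rain) is unit, so rain = True.
The clause (snow) is unit, so snow = True.
Now (¬snow) is unsatisfied and unit — conflict.
Either choice for up ends in contradiction.
So every satisfying assignment has south = False.

False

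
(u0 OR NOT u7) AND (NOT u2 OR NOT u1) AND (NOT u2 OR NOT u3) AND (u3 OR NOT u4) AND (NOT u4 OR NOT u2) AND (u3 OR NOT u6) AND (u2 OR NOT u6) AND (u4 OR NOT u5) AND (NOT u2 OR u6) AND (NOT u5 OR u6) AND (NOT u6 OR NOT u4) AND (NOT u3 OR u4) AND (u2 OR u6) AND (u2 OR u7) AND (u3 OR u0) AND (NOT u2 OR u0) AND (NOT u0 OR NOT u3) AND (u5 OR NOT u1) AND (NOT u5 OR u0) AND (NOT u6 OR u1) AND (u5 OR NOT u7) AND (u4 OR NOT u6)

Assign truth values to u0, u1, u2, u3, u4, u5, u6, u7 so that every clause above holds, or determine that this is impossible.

Branch on u0: set u0 = true.
The clause (NOT u3) is unit, so u3 = false.
The clause (NOT u4) is unit, so u4 = false.
The clause (NOT u6) is unit, so u6 = false.
The clause (NOT u5) is unit, so u5 = false.
The clause (NOT u2) is unit, so u2 = false.
But (u2) is also a unit clause — contradiction.
So u0 must be the other value — set u0 = false.
The clause (NOT u7) is unit, so u7 = false.
The clause (u2) is unit, so u2 = true.
But (NOT u2) is also a unit clause — contradiction.
Neither u0 = true nor u0 = false works.

UNSATISFIABLE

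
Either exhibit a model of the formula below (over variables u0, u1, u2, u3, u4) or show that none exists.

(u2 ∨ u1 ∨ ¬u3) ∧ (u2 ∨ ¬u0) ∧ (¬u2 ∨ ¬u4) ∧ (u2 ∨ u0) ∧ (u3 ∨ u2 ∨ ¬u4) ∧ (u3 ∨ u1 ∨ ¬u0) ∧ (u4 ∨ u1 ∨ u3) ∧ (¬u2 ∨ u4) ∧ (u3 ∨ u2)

UNSATISFIABLE

Branch on u2: set u2 = True.
(¬u4) alone gives u4 = False.
That conflicts with the unit clause (u4).
That branch fails; take u2 = False instead.
(¬u0) alone gives u0 = False.
That conflicts with the unit clause (u0).
Neither u2 = True nor u2 = False works.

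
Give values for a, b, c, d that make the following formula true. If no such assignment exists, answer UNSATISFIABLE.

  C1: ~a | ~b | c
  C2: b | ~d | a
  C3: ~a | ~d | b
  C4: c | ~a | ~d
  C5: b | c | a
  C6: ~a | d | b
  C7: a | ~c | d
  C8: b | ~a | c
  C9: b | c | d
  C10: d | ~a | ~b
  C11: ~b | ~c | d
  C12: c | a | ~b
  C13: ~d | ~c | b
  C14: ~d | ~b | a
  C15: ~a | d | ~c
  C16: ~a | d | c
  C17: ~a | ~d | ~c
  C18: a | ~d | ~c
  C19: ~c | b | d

UNSATISFIABLE

Branch on a: set a = 0.
Branch on b: set b = 1.
The clause (c) is unit, so c = 1.
The clause (d) is unit, so d = 1.
Now (~d) is unsatisfied and unit — conflict.
That branch fails; take b = 0 instead.
The clause (~d) is unit, so d = 0.
The clause (c) is unit, so c = 1.
Now (~c) is unsatisfied and unit — conflict.
Either choice for b ends in contradiction.
That branch fails; take a = 1 instead.
Branch on b: set b = 0.
The clause (~d) is unit, so d = 0.
Now (d) is unsatisfied and unit — conflict.
That branch fails; take b = 1 instead.
The clause (c) is unit, so c = 1.
The clause (d) is unit, so d = 1.
Now (~d) is unsatisfied and unit — conflict.
Either choice for b ends in contradiction.
Either choice for a ends in contradiction.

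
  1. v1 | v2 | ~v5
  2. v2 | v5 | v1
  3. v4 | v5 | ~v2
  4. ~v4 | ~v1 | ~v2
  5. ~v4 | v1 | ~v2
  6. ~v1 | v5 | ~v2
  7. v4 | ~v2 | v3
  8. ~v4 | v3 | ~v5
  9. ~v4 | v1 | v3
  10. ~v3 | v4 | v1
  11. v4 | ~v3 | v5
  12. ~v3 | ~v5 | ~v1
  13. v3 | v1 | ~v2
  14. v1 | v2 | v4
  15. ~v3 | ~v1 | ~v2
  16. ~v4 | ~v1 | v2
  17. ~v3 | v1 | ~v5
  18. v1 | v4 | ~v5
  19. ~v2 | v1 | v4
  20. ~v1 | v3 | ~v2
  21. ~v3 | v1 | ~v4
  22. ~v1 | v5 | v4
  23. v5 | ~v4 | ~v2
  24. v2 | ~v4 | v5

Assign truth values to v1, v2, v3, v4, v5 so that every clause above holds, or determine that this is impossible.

Try v1 = 1.
Try v4 = 0.
From the singleton clause (v5), v5 = 1.
From the singleton clause (~v3), v3 = 0.
From the singleton clause (~v2), v2 = 0.
Every clause now holds.

v1=1,  v2=0,  v3=0,  v4=0,  v5=1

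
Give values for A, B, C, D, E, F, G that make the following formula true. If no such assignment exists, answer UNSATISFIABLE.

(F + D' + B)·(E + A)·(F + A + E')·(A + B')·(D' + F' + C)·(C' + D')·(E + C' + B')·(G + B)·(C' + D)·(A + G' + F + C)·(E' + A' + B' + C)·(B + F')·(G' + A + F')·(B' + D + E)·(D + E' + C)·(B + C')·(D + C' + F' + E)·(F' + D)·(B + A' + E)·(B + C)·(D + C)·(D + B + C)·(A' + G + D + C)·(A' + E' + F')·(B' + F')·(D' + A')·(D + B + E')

UNSATISFIABLE

Branch on E: set E = 1.
Branch on F: set F = 1.
From the singleton clause (B), B = 1.
Now (B') is unsatisfied and unit — conflict.
Undo F and try F = 0.
From the singleton clause (A), A = 1.
From the singleton clause (D'), D = 0.
From the singleton clause (C'), C = 0.
Now (C) is unsatisfied and unit — conflict.
Neither F = 1 nor F = 0 works.
Undo E and try E = 0.
From the singleton clause (A), A = 1.
From the singleton clause (B), B = 1.
From the singleton clause (C'), C = 0.
From the singleton clause (D), D = 1.
Now (D') is unsatisfied and unit — conflict.
Neither E = 1 nor E = 0 works.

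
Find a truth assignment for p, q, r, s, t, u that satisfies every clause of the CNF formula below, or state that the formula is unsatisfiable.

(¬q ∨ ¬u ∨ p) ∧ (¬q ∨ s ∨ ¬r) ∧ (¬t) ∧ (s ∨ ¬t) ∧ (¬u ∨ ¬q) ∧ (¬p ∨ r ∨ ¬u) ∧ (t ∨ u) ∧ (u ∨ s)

Unit clause (¬t) forces t = False.
Unit clause (u) forces u = True.
Unit clause (¬q) forces q = False.
Suppose p = False.
All clauses hold; r, s can take either value.

p ↦ False; q ↦ False; r ↦ False; s ↦ True; t ↦ False; u ↦ True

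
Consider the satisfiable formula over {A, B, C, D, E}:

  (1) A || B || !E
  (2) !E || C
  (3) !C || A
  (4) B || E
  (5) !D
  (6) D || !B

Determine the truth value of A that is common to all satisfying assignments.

True

Suppose A = false.
The clause (!C) is unit, so C = false.
The clause (!E) is unit, so E = false.
The clause (B) is unit, so B = true.
The clause (!D) is unit, so D = false.
But (D) is also a unit clause — contradiction.
So every satisfying assignment has A = True.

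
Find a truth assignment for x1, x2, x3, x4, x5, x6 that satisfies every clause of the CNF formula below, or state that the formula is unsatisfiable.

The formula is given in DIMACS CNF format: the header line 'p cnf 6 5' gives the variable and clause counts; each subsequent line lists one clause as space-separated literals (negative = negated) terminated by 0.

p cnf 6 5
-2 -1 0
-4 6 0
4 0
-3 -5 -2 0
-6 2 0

From the singleton clause (x4), x4 = True.
From the singleton clause (x6), x6 = True.
From the singleton clause (x2), x2 = True.
From the singleton clause (¬x1), x1 = False.
Try x3 = True.
From the singleton clause (¬x5), x5 = False.
All clauses are satisfied.

x1: False, x2: True, x3: True, x4: True, x5: False, x6: True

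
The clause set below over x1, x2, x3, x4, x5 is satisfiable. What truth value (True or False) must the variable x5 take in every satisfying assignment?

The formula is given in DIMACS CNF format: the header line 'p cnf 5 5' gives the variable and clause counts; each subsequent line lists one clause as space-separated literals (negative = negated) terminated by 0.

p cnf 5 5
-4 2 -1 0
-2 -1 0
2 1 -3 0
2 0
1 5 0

True

Suppose x5 = False.
The clause (x2) is unit, so x2 = True.
The clause (¬x1) is unit, so x1 = False.
Now (x1) is unsatisfied and unit — conflict.
So every satisfying assignment has x5 = True.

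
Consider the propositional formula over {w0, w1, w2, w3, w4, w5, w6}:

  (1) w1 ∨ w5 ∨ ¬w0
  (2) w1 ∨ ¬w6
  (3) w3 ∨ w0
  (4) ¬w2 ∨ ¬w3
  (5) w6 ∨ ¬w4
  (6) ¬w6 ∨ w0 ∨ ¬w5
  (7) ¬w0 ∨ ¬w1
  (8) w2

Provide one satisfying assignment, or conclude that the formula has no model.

w0=True; w1=False; w2=True; w3=False; w4=False; w5=True; w6=False

(w2) alone gives w2 = True.
(¬w3) alone gives w3 = False.
(w0) alone gives w0 = True.
(¬w1) alone gives w1 = False.
(w5) alone gives w5 = True.
(¬w6) alone gives w6 = False.
(¬w4) alone gives w4 = False.
This assignment satisfies each clause.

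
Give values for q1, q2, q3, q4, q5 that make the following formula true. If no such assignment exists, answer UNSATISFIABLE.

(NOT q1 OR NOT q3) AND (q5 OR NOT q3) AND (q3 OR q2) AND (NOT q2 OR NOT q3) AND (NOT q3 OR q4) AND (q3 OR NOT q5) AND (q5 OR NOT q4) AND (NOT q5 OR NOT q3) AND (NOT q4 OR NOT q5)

q1: true, q2: true, q3: false, q4: false, q5: false

Case q1 = true:
From the singleton clause (NOT q3), q3 = false.
From the singleton clause (q2), q2 = true.
From the singleton clause (NOT q5), q5 = false.
From the singleton clause (NOT q4), q4 = false.
All clauses are satisfied.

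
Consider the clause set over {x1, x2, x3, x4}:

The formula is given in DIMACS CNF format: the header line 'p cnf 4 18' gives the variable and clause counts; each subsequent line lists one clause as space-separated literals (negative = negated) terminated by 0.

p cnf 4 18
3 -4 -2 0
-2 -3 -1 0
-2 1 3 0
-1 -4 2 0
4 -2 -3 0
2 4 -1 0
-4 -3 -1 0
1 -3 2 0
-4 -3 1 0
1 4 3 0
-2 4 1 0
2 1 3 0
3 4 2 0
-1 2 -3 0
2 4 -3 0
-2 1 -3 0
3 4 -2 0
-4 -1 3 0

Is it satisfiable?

Unsatisfiable

Try x3 = True.
Try x2 = False.
From the singleton clause (x1), x1 = True.
Now (¬x1) is unsatisfied and unit — conflict.
Backtrack on x2: now try x2 = True.
From the singleton clause (¬x1), x1 = False.
Now (x1) is unsatisfied and unit — conflict.
Both values of x2 lead to a conflict.
Backtrack on x3: now try x3 = False.
Try x4 = False.
From the singleton clause (x1), x1 = True.
From the singleton clause (x2), x2 = True.
Now (¬x2) is unsatisfied and unit — conflict.
Backtrack on x4: now try x4 = True.
From the singleton clause (¬x2), x2 = False.
From the singleton clause (¬x1), x1 = False.
Now (x1) is unsatisfied and unit — conflict.
Both values of x4 lead to a conflict.
Both values of x3 lead to a conflict.
No assignment satisfies every clause.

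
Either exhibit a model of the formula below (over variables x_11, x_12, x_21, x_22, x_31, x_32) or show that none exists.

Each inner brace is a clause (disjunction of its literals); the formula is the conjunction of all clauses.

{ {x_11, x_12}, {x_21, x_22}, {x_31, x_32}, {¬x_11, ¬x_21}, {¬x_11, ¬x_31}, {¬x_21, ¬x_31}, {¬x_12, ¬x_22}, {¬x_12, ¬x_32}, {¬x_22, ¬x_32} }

UNSATISFIABLE

Case x_11 = True:
From the singleton clause (¬x_21), x_21 = False.
From the singleton clause (x_22), x_22 = True.
From the singleton clause (¬x_31), x_31 = False.
From the singleton clause (x_32), x_32 = True.
That conflicts with the unit clause (¬x_32).
So x_11 must be the other value — set x_11 = False.
From the singleton clause (x_12), x_12 = True.
From the singleton clause (¬x_22), x_22 = False.
From the singleton clause (x_21), x_21 = True.
From the singleton clause (¬x_31), x_31 = False.
From the singleton clause (x_32), x_32 = True.
That conflicts with the unit clause (¬x_32).
Neither x_11 = True nor x_11 = False works.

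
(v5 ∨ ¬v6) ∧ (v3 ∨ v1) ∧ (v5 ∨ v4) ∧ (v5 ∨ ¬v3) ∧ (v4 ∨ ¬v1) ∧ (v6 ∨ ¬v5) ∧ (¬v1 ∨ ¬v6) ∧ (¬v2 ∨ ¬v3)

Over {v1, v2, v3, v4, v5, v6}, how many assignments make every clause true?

4

There are 2^6 = 64 truth assignments over (v1, v2, v3, v4, v5, v6).
Split on v4. With v4 = True, the clauses containing v4 are satisfied and ¬v4 drops from the rest; 3 of the 2^5 = 32 assignments to the other variables satisfy what remains.
With v4 = False, by the same count on the reduced clause set, 1 assignment works.
(One model: v1=F, v2=F, v3=T, v4=F, v5=T, v6=T.)
Total: 3 + 1 = 4.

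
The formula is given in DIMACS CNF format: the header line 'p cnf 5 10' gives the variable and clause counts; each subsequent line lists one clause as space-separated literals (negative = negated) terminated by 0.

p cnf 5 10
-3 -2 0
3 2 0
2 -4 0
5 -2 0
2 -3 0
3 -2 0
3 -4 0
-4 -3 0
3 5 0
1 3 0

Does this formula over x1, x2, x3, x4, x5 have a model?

Suppose x3 = False.
The clause (x2) is unit, so x2 = True.
Now (¬x2) is unsatisfied and unit — conflict.
Undo x3 and try x3 = True.
The clause (¬x2) is unit, so x2 = False.
Now (x2) is unsatisfied and unit — conflict.
Either choice for x3 ends in contradiction.
No assignment satisfies every clause.

No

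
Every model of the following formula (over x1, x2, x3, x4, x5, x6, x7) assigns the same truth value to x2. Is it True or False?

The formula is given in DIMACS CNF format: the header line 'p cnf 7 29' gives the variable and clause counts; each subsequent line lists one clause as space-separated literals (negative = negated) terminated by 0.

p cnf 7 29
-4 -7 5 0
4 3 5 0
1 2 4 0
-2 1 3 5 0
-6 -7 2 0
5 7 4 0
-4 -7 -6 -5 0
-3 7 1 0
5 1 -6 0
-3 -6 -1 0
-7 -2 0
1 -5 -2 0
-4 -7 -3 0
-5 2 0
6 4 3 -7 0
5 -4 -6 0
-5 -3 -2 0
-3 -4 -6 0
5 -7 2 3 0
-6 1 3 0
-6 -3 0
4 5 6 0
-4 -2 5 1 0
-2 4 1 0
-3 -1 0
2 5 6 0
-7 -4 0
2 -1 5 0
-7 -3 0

Suppose x2 = False.
From the singleton clause (¬x5), x5 = False.
From the singleton clause (x6), x6 = True.
From the singleton clause (¬x7), x7 = False.
From the singleton clause (x4), x4 = True.
But (¬x4) is also a unit clause — contradiction.
So every satisfying assignment has x2 = True.

True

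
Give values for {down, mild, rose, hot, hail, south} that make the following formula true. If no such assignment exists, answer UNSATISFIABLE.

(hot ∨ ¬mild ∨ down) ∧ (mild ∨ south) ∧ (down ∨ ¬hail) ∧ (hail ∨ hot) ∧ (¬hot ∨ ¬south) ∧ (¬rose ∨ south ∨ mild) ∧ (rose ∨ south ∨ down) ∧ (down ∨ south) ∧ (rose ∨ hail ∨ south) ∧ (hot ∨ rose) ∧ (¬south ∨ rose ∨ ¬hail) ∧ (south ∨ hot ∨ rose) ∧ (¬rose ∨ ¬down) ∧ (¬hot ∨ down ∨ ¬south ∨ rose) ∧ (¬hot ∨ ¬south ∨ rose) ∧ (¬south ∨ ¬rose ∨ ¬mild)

down ↦ True,  mild ↦ True,  rose ↦ False,  hot ↦ True,  hail ↦ True,  south ↦ False

Case mild = True:
Case hot = True:
Unit clause (¬south) forces south = False.
Unit clause (down) forces down = True.
Unit clause (¬rose) forces rose = False.
Unit clause (hail) forces hail = True.
Every clause now holds.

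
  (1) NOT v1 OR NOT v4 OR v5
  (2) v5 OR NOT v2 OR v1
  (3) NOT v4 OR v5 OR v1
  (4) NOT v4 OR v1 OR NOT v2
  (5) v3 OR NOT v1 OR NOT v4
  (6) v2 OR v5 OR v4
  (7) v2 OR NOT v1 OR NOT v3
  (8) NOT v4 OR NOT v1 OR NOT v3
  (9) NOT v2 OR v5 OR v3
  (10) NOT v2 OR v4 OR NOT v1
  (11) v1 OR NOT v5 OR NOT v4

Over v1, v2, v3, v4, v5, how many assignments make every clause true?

5

There are 2^5 = 32 truth assignments over (v1, v2, v3, v4, v5).
Split on v1. With v1 = true, the clauses containing v1 are satisfied and NOT v1 drops from the rest; 1 of the 2^4 = 16 assignments to the other variables satisfy what remains.
With v1 = false, by the same count on the reduced clause set, 4 assignments work.
(One model: v1=F, v2=F, v3=F, v4=F, v5=T.)
Total: 1 + 4 = 5.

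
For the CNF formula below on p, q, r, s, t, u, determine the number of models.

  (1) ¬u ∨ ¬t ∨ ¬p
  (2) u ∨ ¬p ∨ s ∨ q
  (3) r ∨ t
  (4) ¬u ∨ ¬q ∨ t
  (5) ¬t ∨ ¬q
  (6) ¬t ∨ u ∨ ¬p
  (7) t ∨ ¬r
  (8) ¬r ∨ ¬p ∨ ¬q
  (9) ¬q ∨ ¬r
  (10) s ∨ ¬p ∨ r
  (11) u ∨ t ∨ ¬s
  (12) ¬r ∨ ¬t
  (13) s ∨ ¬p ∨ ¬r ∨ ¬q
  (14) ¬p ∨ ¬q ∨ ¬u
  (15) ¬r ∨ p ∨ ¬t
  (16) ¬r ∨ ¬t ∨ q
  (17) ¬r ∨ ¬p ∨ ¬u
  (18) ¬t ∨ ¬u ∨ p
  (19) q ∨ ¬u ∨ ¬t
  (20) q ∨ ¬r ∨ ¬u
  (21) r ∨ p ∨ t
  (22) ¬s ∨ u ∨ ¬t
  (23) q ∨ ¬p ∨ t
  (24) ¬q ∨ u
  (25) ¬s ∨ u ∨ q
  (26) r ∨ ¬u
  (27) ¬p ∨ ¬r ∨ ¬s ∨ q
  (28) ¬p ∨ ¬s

There are 2^6 = 64 truth assignments over (p, q, r, s, t, u).
Split on r. With r = True, the clauses containing r are satisfied and ¬r drops from the rest; 0 of the 2^5 = 32 assignments to the other variables satisfy what remains.
With r = False, by the same count on the reduced clause set, 1 assignment works.
Total: 0 + 1 = 1.

1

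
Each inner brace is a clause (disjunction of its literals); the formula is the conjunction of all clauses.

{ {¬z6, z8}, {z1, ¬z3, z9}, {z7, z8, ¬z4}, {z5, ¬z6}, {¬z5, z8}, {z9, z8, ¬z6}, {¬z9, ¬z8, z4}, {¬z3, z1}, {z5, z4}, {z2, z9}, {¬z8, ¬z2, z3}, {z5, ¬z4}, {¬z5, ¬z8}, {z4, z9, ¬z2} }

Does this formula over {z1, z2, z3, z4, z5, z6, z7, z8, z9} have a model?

Case z6 = False:
Case z5 = False:
Unit clause (z4) forces z4 = True.
That conflicts with the unit clause (¬z4).
So z5 must be the other value — set z5 = True.
Unit clause (z8) forces z8 = True.
That conflicts with the unit clause (¬z8).
Neither z5 = True nor z5 = False works.
So z6 must be the other value — set z6 = True.
Unit clause (z8) forces z8 = True.
Unit clause (z5) forces z5 = True.
That conflicts with the unit clause (¬z5).
Neither z6 = True nor z6 = False works.
No assignment satisfies every clause.

No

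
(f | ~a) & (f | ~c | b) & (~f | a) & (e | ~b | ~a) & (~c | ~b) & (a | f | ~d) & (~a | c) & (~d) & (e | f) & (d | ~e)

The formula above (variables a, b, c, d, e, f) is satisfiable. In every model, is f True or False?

Suppose f = 0.
From the singleton clause (~a), a = 0.
From the singleton clause (~d), d = 0.
From the singleton clause (e), e = 1.
But (~e) is also a unit clause — contradiction.
So every satisfying assignment has f = True.

True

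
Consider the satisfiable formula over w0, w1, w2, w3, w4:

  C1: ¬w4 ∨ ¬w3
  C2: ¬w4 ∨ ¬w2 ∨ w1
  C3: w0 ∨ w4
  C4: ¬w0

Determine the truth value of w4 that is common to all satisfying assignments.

True

Suppose w4 = False.
Unit clause (w0) forces w0 = True.
But (¬w0) is also a unit clause — contradiction.
So every satisfying assignment has w4 = True.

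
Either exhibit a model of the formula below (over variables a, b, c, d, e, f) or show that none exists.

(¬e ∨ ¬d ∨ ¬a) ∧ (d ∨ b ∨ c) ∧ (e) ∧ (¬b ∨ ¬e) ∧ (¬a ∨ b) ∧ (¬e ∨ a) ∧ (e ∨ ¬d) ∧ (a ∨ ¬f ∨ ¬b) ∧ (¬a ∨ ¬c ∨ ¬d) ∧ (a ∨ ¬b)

UNSATISFIABLE

Unit clause (e) forces e = True.
Unit clause (¬b) forces b = False.
Unit clause (¬a) forces a = False.
Now (a) is unsatisfied and unit — conflict.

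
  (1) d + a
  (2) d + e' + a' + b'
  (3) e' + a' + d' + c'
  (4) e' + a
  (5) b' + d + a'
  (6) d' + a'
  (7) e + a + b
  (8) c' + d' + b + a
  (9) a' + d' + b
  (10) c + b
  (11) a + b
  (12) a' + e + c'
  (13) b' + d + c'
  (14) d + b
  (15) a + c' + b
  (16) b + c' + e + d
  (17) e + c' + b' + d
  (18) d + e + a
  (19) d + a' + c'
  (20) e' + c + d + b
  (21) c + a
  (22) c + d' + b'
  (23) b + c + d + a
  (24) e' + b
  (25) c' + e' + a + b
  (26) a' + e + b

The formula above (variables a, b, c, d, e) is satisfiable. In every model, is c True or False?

Suppose c = 0.
From the singleton clause (b), b = 1.
From the singleton clause (a), a = 1.
From the singleton clause (d), d = 1.
That conflicts with the unit clause (d').
So every satisfying assignment has c = True.

True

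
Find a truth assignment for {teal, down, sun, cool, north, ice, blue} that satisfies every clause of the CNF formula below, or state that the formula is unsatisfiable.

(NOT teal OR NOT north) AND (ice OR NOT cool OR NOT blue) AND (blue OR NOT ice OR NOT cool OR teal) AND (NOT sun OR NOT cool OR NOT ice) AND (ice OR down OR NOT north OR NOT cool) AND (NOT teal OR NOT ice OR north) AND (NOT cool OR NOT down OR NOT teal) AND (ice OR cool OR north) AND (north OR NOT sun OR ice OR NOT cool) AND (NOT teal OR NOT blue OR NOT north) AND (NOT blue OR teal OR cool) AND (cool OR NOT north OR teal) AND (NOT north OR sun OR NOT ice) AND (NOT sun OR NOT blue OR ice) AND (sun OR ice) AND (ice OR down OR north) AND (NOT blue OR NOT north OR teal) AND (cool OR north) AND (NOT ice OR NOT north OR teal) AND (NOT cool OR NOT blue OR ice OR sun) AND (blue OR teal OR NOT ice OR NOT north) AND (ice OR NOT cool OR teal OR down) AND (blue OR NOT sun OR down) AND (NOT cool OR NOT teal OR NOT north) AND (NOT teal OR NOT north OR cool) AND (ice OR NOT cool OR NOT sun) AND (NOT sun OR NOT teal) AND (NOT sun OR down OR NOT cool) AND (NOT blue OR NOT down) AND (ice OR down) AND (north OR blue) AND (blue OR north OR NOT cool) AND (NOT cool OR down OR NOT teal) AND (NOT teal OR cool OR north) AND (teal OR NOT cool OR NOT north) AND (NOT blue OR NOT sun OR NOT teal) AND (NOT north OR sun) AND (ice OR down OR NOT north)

teal: false; down: false; sun: false; cool: true; north: false; ice: true; blue: true

Try teal = false.
Try blue = true.
The clause (cool) is unit, so cool = true.
The clause (ice) is unit, so ice = true.
The clause (NOT sun) is unit, so sun = false.
The clause (NOT north) is unit, so north = false.
The clause (NOT down) is unit, so down = false.
Every clause now holds.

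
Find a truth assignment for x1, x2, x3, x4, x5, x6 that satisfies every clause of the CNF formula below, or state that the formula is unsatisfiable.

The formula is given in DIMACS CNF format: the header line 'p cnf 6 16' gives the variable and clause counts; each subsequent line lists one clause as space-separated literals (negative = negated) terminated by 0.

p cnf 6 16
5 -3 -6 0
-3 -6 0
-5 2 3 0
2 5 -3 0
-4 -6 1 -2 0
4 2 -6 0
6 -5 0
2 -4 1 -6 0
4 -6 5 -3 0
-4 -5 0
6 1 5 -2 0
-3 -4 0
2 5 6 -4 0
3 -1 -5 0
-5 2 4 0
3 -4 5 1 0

Branch on x3: set x3 = False.
Branch on x5: set x5 = False.
Branch on x4: set x4 = False.
Branch on x2: set x2 = True.
Branch on x6: set x6 = False.
The clause (x1) is unit, so x1 = True.
This assignment satisfies each clause.

x1=True; x2=True; x3=False; x4=False; x5=False; x6=False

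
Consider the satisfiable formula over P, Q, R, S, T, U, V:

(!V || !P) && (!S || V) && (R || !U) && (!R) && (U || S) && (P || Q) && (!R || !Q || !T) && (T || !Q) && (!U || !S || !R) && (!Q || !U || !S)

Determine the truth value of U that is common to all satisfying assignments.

False

Suppose U = true.
(R) alone gives R = true.
But (!R) is also a unit clause — contradiction.
So every satisfying assignment has U = False.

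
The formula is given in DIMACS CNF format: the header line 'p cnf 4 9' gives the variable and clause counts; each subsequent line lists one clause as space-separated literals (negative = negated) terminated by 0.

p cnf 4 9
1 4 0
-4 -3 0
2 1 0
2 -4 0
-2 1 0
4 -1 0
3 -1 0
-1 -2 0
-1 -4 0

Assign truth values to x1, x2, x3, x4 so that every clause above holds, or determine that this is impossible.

UNSATISFIABLE

Branch on x1: set x1 = True.
The clause (x4) is unit, so x4 = True.
Now (¬x4) is unsatisfied and unit — conflict.
That branch fails; take x1 = False instead.
The clause (x4) is unit, so x4 = True.
The clause (¬x3) is unit, so x3 = False.
The clause (x2) is unit, so x2 = True.
Now (¬x2) is unsatisfied and unit — conflict.
Neither x1 = True nor x1 = False works.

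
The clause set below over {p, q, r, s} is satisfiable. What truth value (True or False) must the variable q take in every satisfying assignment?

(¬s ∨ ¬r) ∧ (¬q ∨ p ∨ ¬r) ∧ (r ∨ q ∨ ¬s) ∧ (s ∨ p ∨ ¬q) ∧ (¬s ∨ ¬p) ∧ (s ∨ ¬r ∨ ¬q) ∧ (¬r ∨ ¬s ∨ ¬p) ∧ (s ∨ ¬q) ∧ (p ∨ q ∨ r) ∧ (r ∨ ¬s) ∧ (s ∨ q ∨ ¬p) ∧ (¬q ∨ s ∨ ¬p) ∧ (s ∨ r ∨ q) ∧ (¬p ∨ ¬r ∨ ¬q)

False

Suppose q = True.
(s) alone gives s = True.
(¬r) alone gives r = False.
That conflicts with the unit clause (r).
So every satisfying assignment has q = False.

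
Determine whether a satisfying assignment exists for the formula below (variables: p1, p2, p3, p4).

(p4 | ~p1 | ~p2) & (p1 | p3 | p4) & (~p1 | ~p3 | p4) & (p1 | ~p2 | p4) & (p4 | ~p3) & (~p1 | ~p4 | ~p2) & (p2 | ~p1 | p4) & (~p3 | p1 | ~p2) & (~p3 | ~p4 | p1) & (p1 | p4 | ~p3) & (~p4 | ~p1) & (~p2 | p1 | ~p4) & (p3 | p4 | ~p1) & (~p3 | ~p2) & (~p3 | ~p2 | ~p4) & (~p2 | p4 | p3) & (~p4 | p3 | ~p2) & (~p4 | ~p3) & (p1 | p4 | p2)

Yes

Try p4 = 1.
From the singleton clause (~p1), p1 = 0.
From the singleton clause (~p3), p3 = 0.
From the singleton clause (~p2), p2 = 0.
This assignment satisfies each clause.
A satisfying assignment: p1: 0,  p2: 0,  p3: 0,  p4: 1.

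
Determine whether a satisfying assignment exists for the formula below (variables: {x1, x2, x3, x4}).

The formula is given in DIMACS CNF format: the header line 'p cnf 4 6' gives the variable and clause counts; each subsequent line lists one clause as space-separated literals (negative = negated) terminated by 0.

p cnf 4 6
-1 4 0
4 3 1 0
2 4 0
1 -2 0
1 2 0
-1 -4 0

No, unsatisfiable

Suppose x1 = False.
The clause (¬x2) is unit, so x2 = False.
But (x2) is also a unit clause — contradiction.
So x1 must be the other value — set x1 = True.
The clause (x4) is unit, so x4 = True.
But (¬x4) is also a unit clause — contradiction.
Neither x1 = True nor x1 = False works.
No assignment satisfies every clause.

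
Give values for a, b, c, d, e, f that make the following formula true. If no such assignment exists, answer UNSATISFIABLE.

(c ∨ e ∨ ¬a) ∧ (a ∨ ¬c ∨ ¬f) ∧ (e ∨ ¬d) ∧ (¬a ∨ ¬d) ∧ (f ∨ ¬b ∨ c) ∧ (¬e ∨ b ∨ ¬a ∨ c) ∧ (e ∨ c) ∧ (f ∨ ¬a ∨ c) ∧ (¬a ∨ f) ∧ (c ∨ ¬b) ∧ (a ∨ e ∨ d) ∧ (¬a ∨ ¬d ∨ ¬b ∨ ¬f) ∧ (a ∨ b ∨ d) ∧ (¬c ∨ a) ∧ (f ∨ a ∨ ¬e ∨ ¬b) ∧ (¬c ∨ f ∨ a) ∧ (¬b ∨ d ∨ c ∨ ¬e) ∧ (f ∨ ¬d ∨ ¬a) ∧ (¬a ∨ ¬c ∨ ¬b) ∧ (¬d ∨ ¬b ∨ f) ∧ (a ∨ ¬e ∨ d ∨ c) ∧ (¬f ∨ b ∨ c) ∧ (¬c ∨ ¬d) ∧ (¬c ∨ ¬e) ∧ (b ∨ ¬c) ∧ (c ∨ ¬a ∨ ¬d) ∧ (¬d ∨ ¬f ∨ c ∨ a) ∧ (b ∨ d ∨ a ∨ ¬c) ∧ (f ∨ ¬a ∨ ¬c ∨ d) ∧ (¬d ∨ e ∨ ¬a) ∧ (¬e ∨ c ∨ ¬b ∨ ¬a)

a ↦ False, b ↦ False, c ↦ False, d ↦ True, e ↦ True, f ↦ False

Case e = True:
The clause (¬c) is unit, so c = False.
The clause (¬b) is unit, so b = False.
The clause (¬a) is unit, so a = False.
The clause (d) is unit, so d = True.
The clause (¬f) is unit, so f = False.
Every clause now holds.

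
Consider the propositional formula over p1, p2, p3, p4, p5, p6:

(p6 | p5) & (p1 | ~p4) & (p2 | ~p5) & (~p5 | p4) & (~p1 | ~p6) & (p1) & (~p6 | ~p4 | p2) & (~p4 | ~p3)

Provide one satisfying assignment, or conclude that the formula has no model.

p1=1, p2=1, p3=0, p4=1, p5=1, p6=0

The clause (p1) is unit, so p1 = 1.
The clause (~p6) is unit, so p6 = 0.
The clause (p5) is unit, so p5 = 1.
The clause (p2) is unit, so p2 = 1.
The clause (p4) is unit, so p4 = 1.
The clause (~p3) is unit, so p3 = 0.
All clauses are satisfied.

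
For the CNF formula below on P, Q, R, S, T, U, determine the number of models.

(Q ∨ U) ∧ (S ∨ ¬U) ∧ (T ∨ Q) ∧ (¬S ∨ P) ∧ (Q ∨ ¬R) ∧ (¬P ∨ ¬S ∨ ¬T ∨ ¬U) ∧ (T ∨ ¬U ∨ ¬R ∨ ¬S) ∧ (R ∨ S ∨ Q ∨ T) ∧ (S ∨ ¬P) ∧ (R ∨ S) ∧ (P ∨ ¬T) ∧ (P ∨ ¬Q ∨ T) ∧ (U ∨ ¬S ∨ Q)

5

There are 2^6 = 64 truth assignments over (P, Q, R, S, T, U).
Split on Q. With Q = True, the clauses containing Q are satisfied and ¬Q drops from the rest; 5 of the 2^5 = 32 assignments to the other variables satisfy what remains.
With Q = False, by the same count on the reduced clause set, 0 assignments work.
(One model: P=T, Q=T, R=F, S=T, T=F, U=F.)
Total: 5 + 0 = 5.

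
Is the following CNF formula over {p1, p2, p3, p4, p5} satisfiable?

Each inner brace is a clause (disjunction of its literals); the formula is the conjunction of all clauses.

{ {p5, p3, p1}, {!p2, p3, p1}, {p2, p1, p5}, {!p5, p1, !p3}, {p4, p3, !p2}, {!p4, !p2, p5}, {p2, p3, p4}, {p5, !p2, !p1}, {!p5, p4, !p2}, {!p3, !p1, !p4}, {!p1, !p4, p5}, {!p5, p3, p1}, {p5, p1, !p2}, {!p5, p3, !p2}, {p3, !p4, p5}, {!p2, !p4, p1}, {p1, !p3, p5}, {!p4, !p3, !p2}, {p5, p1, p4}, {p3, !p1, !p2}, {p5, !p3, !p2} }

Satisfiable

Suppose p5 = true.
Suppose p1 = true.
Suppose p4 = false.
From the singleton clause (!p2), p2 = false.
From the singleton clause (p3), p3 = true.
Every clause now holds.
A satisfying assignment: p1 ↦ true; p2 ↦ false; p3 ↦ true; p4 ↦ false; p5 ↦ true.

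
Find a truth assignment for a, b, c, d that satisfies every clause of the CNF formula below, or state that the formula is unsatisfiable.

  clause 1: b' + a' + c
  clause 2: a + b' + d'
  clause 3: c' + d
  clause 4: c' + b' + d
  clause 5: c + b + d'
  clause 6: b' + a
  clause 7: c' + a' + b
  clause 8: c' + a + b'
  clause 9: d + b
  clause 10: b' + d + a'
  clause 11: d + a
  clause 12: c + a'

a: 1,  b: 1,  c: 1,  d: 1

Case c = 1:
Unit clause (d) forces d = 1.
Case a = 1:
Unit clause (b) forces b = 1.
Every clause now holds.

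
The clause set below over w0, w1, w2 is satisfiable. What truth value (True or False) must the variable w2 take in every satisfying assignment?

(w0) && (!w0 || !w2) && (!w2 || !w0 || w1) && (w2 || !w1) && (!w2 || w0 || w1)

Suppose w2 = true.
(w0) alone gives w0 = true.
That conflicts with the unit clause (!w0).
So every satisfying assignment has w2 = False.

False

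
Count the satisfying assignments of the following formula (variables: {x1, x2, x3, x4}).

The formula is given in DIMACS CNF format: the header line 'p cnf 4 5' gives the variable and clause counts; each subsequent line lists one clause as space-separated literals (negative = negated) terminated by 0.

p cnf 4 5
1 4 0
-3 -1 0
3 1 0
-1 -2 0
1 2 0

There are 2^4 = 16 truth assignments over (x1, x2, x3, x4).
Check each against the 5 clauses (columns in the order x1, x2, x3, x4):
  F F F F  ✗ fails (x1 ∨ x4)
  F F F T  ✗ fails (x3 ∨ x1)
  F F T F  ✗ fails (x1 ∨ x4)
  F F T T  ✗ fails (x1 ∨ x2)
  F T F F  ✗ fails (x1 ∨ x4)
  F T F T  ✗ fails (x3 ∨ x1)
  F T T F  ✗ fails (x1 ∨ x4)
  F T T T  ✓ satisfies all
  T F F F  ✓ satisfies all
  T F F T  ✓ satisfies all
  T F T F  ✗ fails (¬x3 ∨ ¬x1)
  T F T T  ✗ fails (¬x3 ∨ ¬x1)
  T T F F  ✗ fails (¬x1 ∨ ¬x2)
  T T F T  ✗ fails (¬x1 ∨ ¬x2)
  T T T F  ✗ fails (¬x3 ∨ ¬x1)
  T T T T  ✗ fails (¬x3 ∨ ¬x1)
3 of the 16 rows are models.

3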